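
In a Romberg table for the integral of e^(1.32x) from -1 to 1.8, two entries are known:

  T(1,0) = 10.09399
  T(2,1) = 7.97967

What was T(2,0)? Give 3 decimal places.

From T(2,1) = (4·T(2,0) − T(1,0))/3, solve for T(2,0):
4·T(2,0) = 3·7.97967 + 10.09399 = 34.03300
T(2,0) = 8.50825

8.508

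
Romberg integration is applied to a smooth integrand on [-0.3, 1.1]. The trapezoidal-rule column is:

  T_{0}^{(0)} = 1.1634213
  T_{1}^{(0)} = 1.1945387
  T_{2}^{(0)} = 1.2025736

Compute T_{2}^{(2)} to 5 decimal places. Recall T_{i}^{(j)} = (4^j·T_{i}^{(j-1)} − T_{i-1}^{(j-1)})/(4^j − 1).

T_{1}^{(1)} = 1.1945387 + (1.1945387 − 1.1634213)/3 = 1.2049112
T_{2}^{(1)} = (4·1.2025736 − 1.1945387) / 3 = 1.2052519
T_{2}^{(2)} = (16·1.2052519 − 1.2049112) / 15 = 1.2052746

1.20527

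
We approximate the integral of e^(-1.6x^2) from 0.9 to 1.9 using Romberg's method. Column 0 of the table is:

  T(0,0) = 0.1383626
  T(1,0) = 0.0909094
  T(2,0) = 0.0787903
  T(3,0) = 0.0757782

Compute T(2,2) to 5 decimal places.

0.07473

T(1,1) = (4·0.0909094 − 0.1383626) / 3 = 0.0750917
T(2,1) = 0.0787903 + (0.0787903 − 0.0909094)/3 = 0.0747506
T(2,2) = (16·0.0747506 − 0.0750917) / 15 = 0.0747279
(Column j=1 coincides with Simpson's rule on the same nodes.)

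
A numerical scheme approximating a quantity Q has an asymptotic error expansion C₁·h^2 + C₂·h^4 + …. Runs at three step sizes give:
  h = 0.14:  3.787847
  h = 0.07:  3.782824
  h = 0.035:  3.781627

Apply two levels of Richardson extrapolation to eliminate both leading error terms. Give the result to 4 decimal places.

First eliminate the h^2 term (factor 2^2 = 4):
  B₁ = (4·3.782824 − 3.787847)/3 = 3.781150
  B₂ = (4·3.781627 − 3.782824)/3 = 3.781228
Then eliminate the h^4 term (factor 2^4 = 16):
  (16·3.781228 − 3.781150)/15 = 3.781233

3.7812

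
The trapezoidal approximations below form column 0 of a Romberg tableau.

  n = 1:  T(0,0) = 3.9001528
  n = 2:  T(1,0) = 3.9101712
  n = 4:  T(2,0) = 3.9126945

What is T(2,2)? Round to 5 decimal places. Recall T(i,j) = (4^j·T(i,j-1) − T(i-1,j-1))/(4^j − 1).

3.91354

Richardson extrapolation on the trapezoidal column (denominator 4−1=3):
T(1,1) = 3.9101712 + (3.9101712 − 3.9001528)/3 = 3.9135107
T(2,1) = (4·3.9126945 − 3.9101712) / 3 = 3.9135356
T(2,2) = (16·3.9135356 − 3.9135107) / 15 = 3.9135373
(Column j=1 coincides with Simpson's rule on the same nodes.)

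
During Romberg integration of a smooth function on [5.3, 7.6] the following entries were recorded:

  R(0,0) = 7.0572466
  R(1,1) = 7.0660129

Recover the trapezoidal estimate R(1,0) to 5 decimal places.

From R(1,1) = (4·R(1,0) − R(0,0))/3, solve for R(1,0):
4·R(1,0) = 3·7.0660129 + 7.0572466 = 28.2552853
R(1,0) = 7.0638213

7.06382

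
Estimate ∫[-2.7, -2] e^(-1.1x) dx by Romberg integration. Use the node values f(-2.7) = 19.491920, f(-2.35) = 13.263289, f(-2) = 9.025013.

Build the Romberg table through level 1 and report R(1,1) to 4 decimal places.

9.5165

R(0,0) (trapezoid, 1 panel, h=0.7000): 9.980927
R(1,0) (trapezoid, 2 panels, h=0.3500): 9.632614
R(1,1) = 9.632614 + (9.632614 − 9.980927)/3 = 9.516510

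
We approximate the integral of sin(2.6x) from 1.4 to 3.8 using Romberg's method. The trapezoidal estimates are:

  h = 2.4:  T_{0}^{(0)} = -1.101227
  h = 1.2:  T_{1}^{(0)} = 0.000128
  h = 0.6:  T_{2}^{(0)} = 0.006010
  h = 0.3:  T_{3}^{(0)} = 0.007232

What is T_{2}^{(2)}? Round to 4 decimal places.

-0.0160

Richardson extrapolation on the trapezoidal column (denominator 4−1=3):
T_{1}^{(1)} = (4·0.000128 − (-1.101227)) / 3 = 0.367246
T_{2}^{(1)} = (4·0.006010 − 0.000128) / 3 = 0.007971
T_{2}^{(2)} = 0.007971 + (0.007971 − 0.367246)/15 = -0.015981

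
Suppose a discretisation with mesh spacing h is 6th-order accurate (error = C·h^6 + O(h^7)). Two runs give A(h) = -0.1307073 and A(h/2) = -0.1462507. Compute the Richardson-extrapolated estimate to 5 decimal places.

Extrapolated value = (64·A(h/2) − A(h)) / (64 − 1)
= (64·(-0.1462507) − (-0.1307073)) / 63
= -9.2293375 / 63 = -0.1464974

-0.14650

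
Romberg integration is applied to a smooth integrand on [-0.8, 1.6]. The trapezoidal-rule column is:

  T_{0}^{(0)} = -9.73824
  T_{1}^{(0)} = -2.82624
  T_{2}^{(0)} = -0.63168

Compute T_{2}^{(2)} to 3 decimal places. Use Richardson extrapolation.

Richardson extrapolation on the trapezoidal column (denominator 4−1=3):
T_{1}^{(1)} = (4·(-2.82624) − (-9.73824)) / 3 = -0.52224
T_{2}^{(1)} = -0.63168 + (-0.63168 − (-2.82624))/3 = 0.09984
T_{2}^{(2)} = (16·0.09984 − (-0.52224)) / 15 = 0.14131

0.141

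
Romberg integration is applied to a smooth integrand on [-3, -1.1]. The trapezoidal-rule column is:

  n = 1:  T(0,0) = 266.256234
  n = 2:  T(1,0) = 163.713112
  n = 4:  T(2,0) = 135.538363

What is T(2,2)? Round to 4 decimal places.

Richardson extrapolation on the trapezoidal column (denominator 4−1=3):
T(1,1) = 163.713112 + (163.713112 − 266.256234)/3 = 129.532071
T(2,1) = 135.538363 + (135.538363 − 163.713112)/3 = 126.146780
T(2,2) = (16·126.146780 − 129.532071) / 15 = 125.921094
(Column j=1 coincides with Simpson's rule on the same nodes.)

125.9211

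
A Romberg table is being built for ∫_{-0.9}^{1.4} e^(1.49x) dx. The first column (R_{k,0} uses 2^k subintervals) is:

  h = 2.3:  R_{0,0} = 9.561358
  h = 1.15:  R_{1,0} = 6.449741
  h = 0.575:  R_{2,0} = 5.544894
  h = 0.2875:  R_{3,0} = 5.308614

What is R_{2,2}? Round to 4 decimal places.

Richardson extrapolation on the trapezoidal column (denominator 4−1=3):
R_{1,1} = 6.449741 + (6.449741 − 9.561358)/3 = 5.412535
R_{2,1} = (4·5.544894 − 6.449741) / 3 = 5.243278
R_{2,2} = (16·5.243278 − 5.412535) / 15 = 5.231994

5.2320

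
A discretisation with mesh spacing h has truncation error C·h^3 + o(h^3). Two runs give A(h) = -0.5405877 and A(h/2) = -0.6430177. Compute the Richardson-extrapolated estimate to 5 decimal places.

The leading error scales as h^3; refining by a factor of 2 reduces it by 2^3 = 8.
Extrapolated value = (8·A(h/2) − A(h)) / (8 − 1)
= (8·(-0.6430177) − (-0.5405877)) / 7
= -4.6035539 / 7 = -0.6576506

-0.65765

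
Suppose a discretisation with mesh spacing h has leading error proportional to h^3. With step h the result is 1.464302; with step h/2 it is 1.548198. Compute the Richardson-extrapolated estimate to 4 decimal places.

Extrapolated value = (8·A(h/2) − A(h)) / (8 − 1)
= (8·1.548198 − 1.464302) / 7
= 10.921282 / 7 = 1.560183

1.5602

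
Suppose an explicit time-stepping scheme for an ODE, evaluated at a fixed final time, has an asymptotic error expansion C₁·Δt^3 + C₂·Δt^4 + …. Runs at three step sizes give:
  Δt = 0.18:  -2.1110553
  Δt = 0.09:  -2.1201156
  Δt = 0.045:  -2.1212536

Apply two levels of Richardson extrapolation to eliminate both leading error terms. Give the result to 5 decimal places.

-2.12142

First eliminate the Δt^3 term (factor 2^3 = 8):
  B₁ = (8·(-2.1201156) − (-2.1110553))/7 = -2.1214099
  B₂ = (8·(-2.1212536) − (-2.1201156))/7 = -2.1214162
Then eliminate the Δt^4 term (factor 2^4 = 16):
  (16·(-2.1214162) − (-2.1214099))/15 = -2.1214166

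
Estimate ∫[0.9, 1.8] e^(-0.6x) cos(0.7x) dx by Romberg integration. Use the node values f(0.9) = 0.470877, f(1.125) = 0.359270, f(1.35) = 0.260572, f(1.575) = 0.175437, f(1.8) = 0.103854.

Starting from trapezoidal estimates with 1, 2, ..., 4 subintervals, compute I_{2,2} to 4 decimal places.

0.2426

I_{0,0} (trapezoid, 1 panel, h=0.9000): 0.258629
I_{1,0} (trapezoid, 2 panels, h=0.4500): 0.246572
I_{2,0} (trapezoid, 4 panels, h=0.2250): 0.243595
I_{1,1} = 0.246572 + (0.246572 − 0.258629)/3 = 0.242553
I_{2,1} = 0.243595 + (0.243595 − 0.246572)/3 = 0.242603
I_{2,2} = 0.242603 + (0.242603 − 0.242553)/15 = 0.242606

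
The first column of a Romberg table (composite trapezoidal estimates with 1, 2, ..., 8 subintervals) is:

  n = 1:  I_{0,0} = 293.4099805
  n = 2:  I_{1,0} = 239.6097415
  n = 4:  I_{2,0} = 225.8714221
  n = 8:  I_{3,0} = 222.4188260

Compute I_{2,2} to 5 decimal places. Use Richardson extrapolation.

221.26636

Richardson extrapolation on the trapezoidal column (denominator 4−1=3):
I_{1,1} = 239.6097415 + (239.6097415 − 293.4099805)/3 = 221.6763285
I_{2,1} = (4·225.8714221 − 239.6097415) / 3 = 221.2919823
I_{2,2} = (16·221.2919823 − 221.6763285) / 15 = 221.2663592
(Column j=1 coincides with Simpson's rule on the same nodes.)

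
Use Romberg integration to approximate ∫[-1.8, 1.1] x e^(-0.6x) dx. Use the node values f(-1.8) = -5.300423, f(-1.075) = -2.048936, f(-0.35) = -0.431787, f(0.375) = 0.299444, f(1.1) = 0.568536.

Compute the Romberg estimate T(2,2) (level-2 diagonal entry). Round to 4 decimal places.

T(0,0) (trapezoid, 1 panel, h=2.9000): -6.861236
T(1,0) (trapezoid, 2 panels, h=1.4500): -4.056709
T(2,0) (trapezoid, 4 panels, h=0.7250): -3.296736
T(1,1) = -4.056709 + (-4.056709 − (-6.861236))/3 = -3.121867
T(2,1) = -3.296736 + (-3.296736 − (-4.056709))/3 = -3.043412
T(2,2) = -3.043412 + (-3.043412 − (-3.121867))/15 = -3.038182

-3.0382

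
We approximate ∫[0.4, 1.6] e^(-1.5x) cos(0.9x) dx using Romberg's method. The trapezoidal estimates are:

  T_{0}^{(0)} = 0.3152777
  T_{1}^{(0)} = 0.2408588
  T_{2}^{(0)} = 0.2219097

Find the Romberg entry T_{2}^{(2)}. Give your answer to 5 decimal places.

Richardson extrapolation on the trapezoidal column (denominator 4−1=3):
T_{1}^{(1)} = (4·0.2408588 − 0.3152777) / 3 = 0.2160525
T_{2}^{(1)} = 0.2219097 + (0.2219097 − 0.2408588)/3 = 0.2155933
T_{2}^{(2)} = (16·0.2155933 − 0.2160525) / 15 = 0.2155627

0.21556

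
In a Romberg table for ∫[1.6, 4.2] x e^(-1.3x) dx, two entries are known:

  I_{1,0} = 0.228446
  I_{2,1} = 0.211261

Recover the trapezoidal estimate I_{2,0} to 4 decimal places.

From I_{2,1} = (4·I_{2,0} − I_{1,0})/3, solve for I_{2,0}:
4·I_{2,0} = 3·0.211261 + 0.228446 = 0.862229
I_{2,0} = 0.215557

0.2156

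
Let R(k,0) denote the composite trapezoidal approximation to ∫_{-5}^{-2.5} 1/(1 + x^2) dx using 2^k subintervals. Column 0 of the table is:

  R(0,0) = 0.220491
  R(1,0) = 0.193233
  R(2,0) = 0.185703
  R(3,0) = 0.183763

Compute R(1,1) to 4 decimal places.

Richardson extrapolation on the trapezoidal column (denominator 4−1=3):
R(1,1) = 0.193233 + (0.193233 − 0.220491)/3 = 0.184147

0.1841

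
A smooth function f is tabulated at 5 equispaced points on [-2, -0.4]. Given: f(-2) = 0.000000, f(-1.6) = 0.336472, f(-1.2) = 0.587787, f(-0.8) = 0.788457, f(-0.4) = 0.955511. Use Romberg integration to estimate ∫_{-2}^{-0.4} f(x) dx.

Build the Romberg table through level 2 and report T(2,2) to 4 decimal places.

0.8843

T(0,0) (trapezoid, 1 panel, h=1.6000): 0.764409
T(1,0) (trapezoid, 2 panels, h=0.8000): 0.852434
T(2,0) (trapezoid, 4 panels, h=0.4000): 0.876189
T(1,1) = 0.852434 + (0.852434 − 0.764409)/3 = 0.881776
T(2,1) = 0.876189 + (0.876189 − 0.852434)/3 = 0.884107
T(2,2) = 0.884107 + (0.884107 − 0.881776)/15 = 0.884262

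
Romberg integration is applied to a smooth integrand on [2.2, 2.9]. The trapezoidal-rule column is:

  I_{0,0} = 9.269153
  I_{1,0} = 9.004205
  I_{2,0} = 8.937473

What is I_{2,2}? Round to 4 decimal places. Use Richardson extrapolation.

Richardson extrapolation on the trapezoidal column (denominator 4−1=3):
I_{1,1} = 9.004205 + (9.004205 − 9.269153)/3 = 8.915889
I_{2,1} = (4·8.937473 − 9.004205) / 3 = 8.915229
I_{2,2} = (16·8.915229 − 8.915889) / 15 = 8.915185
(Column j=1 coincides with Simpson's rule on the same nodes.)

8.9152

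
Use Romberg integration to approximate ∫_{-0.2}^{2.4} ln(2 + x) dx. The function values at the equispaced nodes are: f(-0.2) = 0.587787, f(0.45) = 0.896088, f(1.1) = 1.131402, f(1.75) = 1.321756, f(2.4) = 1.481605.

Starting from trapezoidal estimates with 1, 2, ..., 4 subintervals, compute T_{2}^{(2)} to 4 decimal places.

T_{0}^{(0)} (trapezoid, 1 panel, h=2.6000): 2.690210
T_{1}^{(0)} (trapezoid, 2 panels, h=1.3000): 2.815927
T_{2}^{(0)} (trapezoid, 4 panels, h=0.6500): 2.849562
T_{1}^{(1)} = 2.815927 + (2.815927 − 2.690210)/3 = 2.857833
T_{2}^{(1)} = 2.849562 + (2.849562 − 2.815927)/3 = 2.860774
T_{2}^{(2)} = 2.860774 + (2.860774 − 2.857833)/15 = 2.860970

2.8610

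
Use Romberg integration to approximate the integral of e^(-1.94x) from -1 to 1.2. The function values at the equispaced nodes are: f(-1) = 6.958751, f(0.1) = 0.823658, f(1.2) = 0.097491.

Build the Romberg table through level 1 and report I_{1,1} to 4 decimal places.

3.7953

I_{0,0} (trapezoid, 1 panel, h=2.2000): 7.761866
I_{1,0} (trapezoid, 2 panels, h=1.1000): 4.786957
I_{1,1} = 4.786957 + (4.786957 − 7.761866)/3 = 3.795321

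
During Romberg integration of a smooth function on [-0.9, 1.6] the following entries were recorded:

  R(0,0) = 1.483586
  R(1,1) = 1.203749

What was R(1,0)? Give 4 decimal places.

1.2737

From R(1,1) = (4·R(1,0) − R(0,0))/3, solve for R(1,0):
4·R(1,0) = 3·1.203749 + 1.483586 = 5.094833
R(1,0) = 1.273708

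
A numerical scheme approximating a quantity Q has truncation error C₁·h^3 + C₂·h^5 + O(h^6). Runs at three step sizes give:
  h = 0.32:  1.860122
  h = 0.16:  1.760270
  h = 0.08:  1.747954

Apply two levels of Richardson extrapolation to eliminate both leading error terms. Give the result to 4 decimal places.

1.7462

First eliminate the h^3 term (factor 2^3 = 8):
  B₁ = (8·1.760270 − 1.860122)/7 = 1.746005
  B₂ = (8·1.747954 − 1.760270)/7 = 1.746195
Then eliminate the h^5 term (factor 2^5 = 32):
  (32·1.746195 − 1.746005)/31 = 1.746201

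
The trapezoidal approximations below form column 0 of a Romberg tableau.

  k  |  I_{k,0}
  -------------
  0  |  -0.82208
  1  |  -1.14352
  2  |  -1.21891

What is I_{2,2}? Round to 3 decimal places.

-1.244

Richardson extrapolation on the trapezoidal column (denominator 4−1=3):
I_{1,1} = -1.14352 + (-1.14352 − (-0.82208))/3 = -1.25067
I_{2,1} = (4·(-1.21891) − (-1.14352)) / 3 = -1.24404
I_{2,2} = (16·(-1.24404) − (-1.25067)) / 15 = -1.24360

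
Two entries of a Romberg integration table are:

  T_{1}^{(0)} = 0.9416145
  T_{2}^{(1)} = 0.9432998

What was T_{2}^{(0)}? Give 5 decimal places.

From T_{2}^{(1)} = (4·T_{2}^{(0)} − T_{1}^{(0)})/3, solve for T_{2}^{(0)}:
4·T_{2}^{(0)} = 3·0.9432998 + 0.9416145 = 3.7715139
T_{2}^{(0)} = 0.9428785

0.94288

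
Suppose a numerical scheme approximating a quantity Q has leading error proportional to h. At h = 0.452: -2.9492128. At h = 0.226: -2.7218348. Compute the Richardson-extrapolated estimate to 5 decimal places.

-2.49446

The leading error scales as h; refining by a factor of 2 reduces it by 2^1 = 2.
Extrapolated value = (2·A(h/2) − A(h)) / (2 − 1)
= (2·(-2.7218348) − (-2.9492128)) / 1
= -2.4944568 / 1 = -2.4944568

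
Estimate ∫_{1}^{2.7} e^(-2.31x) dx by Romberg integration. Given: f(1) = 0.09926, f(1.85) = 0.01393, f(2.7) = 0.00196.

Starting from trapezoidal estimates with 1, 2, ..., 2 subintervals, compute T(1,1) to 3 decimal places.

T(0,0) (trapezoid, 1 panel, h=1.7000): 0.08604
T(1,0) (trapezoid, 2 panels, h=0.8500): 0.05486
T(1,1) = 0.05486 + (0.05486 − 0.08604)/3 = 0.04447

0.044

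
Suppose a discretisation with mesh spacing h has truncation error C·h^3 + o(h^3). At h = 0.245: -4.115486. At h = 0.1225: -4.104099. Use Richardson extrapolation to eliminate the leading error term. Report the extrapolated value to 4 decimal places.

Extrapolated value = (8·A(h/2) − A(h)) / (8 − 1)
= (8·(-4.104099) − (-4.115486)) / 7
= -28.717306 / 7 = -4.102472

-4.1025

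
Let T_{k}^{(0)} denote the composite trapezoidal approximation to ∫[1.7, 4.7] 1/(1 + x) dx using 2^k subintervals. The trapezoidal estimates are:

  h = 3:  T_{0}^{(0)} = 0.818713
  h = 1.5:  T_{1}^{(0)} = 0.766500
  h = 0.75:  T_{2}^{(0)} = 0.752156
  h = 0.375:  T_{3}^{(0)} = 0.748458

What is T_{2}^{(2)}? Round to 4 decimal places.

0.7473

Richardson extrapolation on the trapezoidal column (denominator 4−1=3):
T_{1}^{(1)} = (4·0.766500 − 0.818713) / 3 = 0.749096
T_{2}^{(1)} = 0.752156 + (0.752156 − 0.766500)/3 = 0.747375
T_{2}^{(2)} = 0.747375 + (0.747375 − 0.749096)/15 = 0.747260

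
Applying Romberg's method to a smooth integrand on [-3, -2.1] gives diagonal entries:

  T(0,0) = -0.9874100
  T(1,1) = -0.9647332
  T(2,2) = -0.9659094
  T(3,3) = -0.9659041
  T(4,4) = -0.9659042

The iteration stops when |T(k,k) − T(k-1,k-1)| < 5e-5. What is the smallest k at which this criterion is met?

|T(1,1) − T(0,0)| = 0.0226768 ≥ 5e-5
|T(2,2) − T(1,1)| = 0.0011762 ≥ 5e-5
|T(3,3) − T(2,2)| = 0.0000053 < 5e-5

k = 3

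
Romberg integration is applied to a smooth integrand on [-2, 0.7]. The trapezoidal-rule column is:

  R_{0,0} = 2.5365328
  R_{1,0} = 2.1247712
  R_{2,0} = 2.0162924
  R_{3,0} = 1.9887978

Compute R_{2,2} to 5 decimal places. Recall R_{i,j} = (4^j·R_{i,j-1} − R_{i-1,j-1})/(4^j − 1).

R_{1,1} = (4·2.1247712 − 2.5365328) / 3 = 1.9875173
R_{2,1} = 2.0162924 + (2.0162924 − 2.1247712)/3 = 1.9801328
R_{2,2} = (16·1.9801328 − 1.9875173) / 15 = 1.9796405
(Column j=1 coincides with Simpson's rule on the same nodes.)

1.97964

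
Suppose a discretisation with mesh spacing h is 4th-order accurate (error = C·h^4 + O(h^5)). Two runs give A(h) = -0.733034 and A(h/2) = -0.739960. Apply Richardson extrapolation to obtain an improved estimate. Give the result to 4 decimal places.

Extrapolated value = (16·A(h/2) − A(h)) / (16 − 1)
= (16·(-0.739960) − (-0.733034)) / 15
= -11.106326 / 15 = -0.740422

-0.7404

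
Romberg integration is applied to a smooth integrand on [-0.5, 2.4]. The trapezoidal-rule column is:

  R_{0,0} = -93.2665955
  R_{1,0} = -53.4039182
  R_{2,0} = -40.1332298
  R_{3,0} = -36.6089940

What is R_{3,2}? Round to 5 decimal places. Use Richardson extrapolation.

-35.41589

R_{2,1} = -40.1332298 + (-40.1332298 − (-53.4039182))/3 = -35.7096670
R_{3,1} = (4·(-36.6089940) − (-40.1332298)) / 3 = -35.4342487
R_{3,2} = -35.4342487 + (-35.4342487 − (-35.7096670))/15 = -35.4158875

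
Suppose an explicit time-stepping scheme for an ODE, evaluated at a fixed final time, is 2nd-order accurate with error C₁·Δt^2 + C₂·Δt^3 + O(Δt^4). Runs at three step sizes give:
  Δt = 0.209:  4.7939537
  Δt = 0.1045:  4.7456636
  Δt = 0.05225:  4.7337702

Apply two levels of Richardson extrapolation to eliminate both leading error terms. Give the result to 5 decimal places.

First eliminate the Δt^2 term (factor 2^2 = 4):
  B₁ = (4·4.7456636 − 4.7939537)/3 = 4.7295669
  B₂ = (4·4.7337702 − 4.7456636)/3 = 4.7298057
Then eliminate the Δt^3 term (factor 2^3 = 8):
  (8·4.7298057 − 4.7295669)/7 = 4.7298398

4.72984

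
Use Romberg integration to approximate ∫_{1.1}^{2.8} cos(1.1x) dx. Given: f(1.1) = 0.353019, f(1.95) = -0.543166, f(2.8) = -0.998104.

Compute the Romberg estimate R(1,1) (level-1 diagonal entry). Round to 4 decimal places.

R(0,0) (trapezoid, 1 panel, h=1.7000): -0.548322
R(1,0) (trapezoid, 2 panels, h=0.8500): -0.735852
R(1,1) = -0.735852 + (-0.735852 − (-0.548322))/3 = -0.798362

-0.7984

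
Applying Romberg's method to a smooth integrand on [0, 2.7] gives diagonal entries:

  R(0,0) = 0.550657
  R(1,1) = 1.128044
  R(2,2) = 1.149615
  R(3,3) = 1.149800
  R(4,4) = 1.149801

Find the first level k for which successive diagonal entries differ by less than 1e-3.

|R(1,1) − R(0,0)| = 0.577387 ≥ 1e-3
|R(2,2) − R(1,1)| = 0.021571 ≥ 1e-3
|R(3,3) − R(2,2)| = 0.000185 < 1e-3

k = 3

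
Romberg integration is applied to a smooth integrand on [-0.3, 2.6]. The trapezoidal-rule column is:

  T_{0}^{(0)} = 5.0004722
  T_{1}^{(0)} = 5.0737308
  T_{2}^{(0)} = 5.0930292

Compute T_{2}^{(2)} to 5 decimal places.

5.09955

Richardson extrapolation on the trapezoidal column (denominator 4−1=3):
T_{1}^{(1)} = 5.0737308 + (5.0737308 − 5.0004722)/3 = 5.0981503
T_{2}^{(1)} = (4·5.0930292 − 5.0737308) / 3 = 5.0994620
T_{2}^{(2)} = 5.0994620 + (5.0994620 − 5.0981503)/15 = 5.0995494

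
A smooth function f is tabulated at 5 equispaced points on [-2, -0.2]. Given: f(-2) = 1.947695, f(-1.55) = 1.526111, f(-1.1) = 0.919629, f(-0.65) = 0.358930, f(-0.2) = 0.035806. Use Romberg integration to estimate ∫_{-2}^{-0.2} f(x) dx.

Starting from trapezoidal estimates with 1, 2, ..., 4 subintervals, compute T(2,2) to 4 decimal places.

T(0,0) (trapezoid, 1 panel, h=1.8000): 1.785151
T(1,0) (trapezoid, 2 panels, h=0.9000): 1.720242
T(2,0) (trapezoid, 4 panels, h=0.4500): 1.708389
T(1,1) = 1.720242 + (1.720242 − 1.785151)/3 = 1.698606
T(2,1) = 1.708389 + (1.708389 − 1.720242)/3 = 1.704438
T(2,2) = 1.704438 + (1.704438 − 1.698606)/15 = 1.704827

1.7048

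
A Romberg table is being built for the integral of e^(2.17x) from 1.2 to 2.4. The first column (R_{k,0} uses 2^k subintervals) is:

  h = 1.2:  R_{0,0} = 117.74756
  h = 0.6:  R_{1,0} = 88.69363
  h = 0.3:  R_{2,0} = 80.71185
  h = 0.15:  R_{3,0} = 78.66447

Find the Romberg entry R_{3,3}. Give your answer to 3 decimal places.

77.977

Richardson extrapolation on the trapezoidal column (denominator 4−1=3):
R_{1,1} = 88.69363 + (88.69363 − 117.74756)/3 = 79.00899
R_{2,1} = (4·80.71185 − 88.69363) / 3 = 78.05126
R_{3,1} = (4·78.66447 − 80.71185) / 3 = 77.98201
R_{2,2} = 78.05126 + (78.05126 − 79.00899)/15 = 77.98741
R_{3,2} = (16·77.98201 − 78.05126) / 15 = 77.97739
R_{3,3} = 77.97739 + (77.97739 − 77.98741)/63 = 77.97723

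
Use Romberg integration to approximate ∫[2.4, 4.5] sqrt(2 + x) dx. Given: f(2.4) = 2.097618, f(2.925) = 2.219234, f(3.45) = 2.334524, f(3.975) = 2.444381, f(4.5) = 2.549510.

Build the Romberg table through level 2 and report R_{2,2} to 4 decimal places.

4.8949

R_{0,0} (trapezoid, 1 panel, h=2.1000): 4.879484
R_{1,0} (trapezoid, 2 panels, h=1.0500): 4.890992
R_{2,0} (trapezoid, 4 panels, h=0.5250): 4.893894
R_{1,1} = 4.890992 + (4.890992 − 4.879484)/3 = 4.894828
R_{2,1} = 4.893894 + (4.893894 − 4.890992)/3 = 4.894861
R_{2,2} = 4.894861 + (4.894861 − 4.894828)/15 = 4.894863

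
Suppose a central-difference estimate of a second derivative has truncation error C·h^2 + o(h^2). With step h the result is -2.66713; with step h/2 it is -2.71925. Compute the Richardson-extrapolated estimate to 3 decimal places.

Extrapolated value = (4·A(h/2) − A(h)) / (4 − 1)
= (4·(-2.71925) − (-2.66713)) / 3
= -8.20987 / 3 = -2.73662

-2.737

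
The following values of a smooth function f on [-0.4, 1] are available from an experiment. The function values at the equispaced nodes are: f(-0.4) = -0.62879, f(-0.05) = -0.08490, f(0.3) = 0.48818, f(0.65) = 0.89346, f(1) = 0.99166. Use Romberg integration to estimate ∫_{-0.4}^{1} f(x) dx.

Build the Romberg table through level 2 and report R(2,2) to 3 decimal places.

0.533

R(0,0) (trapezoid, 1 panel, h=1.4000): 0.25401
R(1,0) (trapezoid, 2 panels, h=0.7000): 0.46873
R(2,0) (trapezoid, 4 panels, h=0.3500): 0.51736
R(1,1) = 0.46873 + (0.46873 − 0.25401)/3 = 0.54030
R(2,1) = 0.51736 + (0.51736 − 0.46873)/3 = 0.53357
R(2,2) = 0.53357 + (0.53357 − 0.54030)/15 = 0.53312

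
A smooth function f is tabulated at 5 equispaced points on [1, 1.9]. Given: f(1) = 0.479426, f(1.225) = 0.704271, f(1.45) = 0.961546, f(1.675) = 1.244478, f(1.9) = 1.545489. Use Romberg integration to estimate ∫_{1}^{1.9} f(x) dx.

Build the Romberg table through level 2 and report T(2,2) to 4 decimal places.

0.8807

T(0,0) (trapezoid, 1 panel, h=0.9000): 0.911212
T(1,0) (trapezoid, 2 panels, h=0.4500): 0.888302
T(2,0) (trapezoid, 4 panels, h=0.2250): 0.882619
T(1,1) = 0.888302 + (0.888302 − 0.911212)/3 = 0.880665
T(2,1) = 0.882619 + (0.882619 − 0.888302)/3 = 0.880725
T(2,2) = 0.880725 + (0.880725 − 0.880665)/15 = 0.880729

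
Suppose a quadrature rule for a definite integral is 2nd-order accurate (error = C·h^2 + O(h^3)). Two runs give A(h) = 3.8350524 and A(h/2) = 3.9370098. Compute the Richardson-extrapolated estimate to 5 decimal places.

3.97100

The leading error scales as h^2; refining by a factor of 2 reduces it by 2^2 = 4.
Extrapolated value = (4·A(h/2) − A(h)) / (4 − 1)
= (4·3.9370098 − 3.8350524) / 3
= 11.9129868 / 3 = 3.9709956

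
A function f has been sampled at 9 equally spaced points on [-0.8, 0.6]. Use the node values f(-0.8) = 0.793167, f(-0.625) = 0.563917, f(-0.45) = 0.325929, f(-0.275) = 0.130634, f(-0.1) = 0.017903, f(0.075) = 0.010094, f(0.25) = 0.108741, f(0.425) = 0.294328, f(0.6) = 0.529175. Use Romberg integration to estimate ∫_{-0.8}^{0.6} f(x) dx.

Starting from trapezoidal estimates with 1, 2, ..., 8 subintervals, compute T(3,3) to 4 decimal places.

T(0,0) (trapezoid, 1 panel, h=1.4000): 0.925639
T(1,0) (trapezoid, 2 panels, h=0.7000): 0.475352
T(2,0) (trapezoid, 4 panels, h=0.3500): 0.389810
T(3,0) (trapezoid, 8 panels, h=0.1750): 0.369725
T(1,1) = 0.475352 + (0.475352 − 0.925639)/3 = 0.325256
T(2,1) = 0.389810 + (0.389810 − 0.475352)/3 = 0.361296
T(3,1) = 0.369725 + (0.369725 − 0.389810)/3 = 0.363030
T(2,2) = 0.361296 + (0.361296 − 0.325256)/15 = 0.363699
T(3,2) = 0.363030 + (0.363030 − 0.361296)/15 = 0.363146
T(3,3) = 0.363146 + (0.363146 − 0.363699)/63 = 0.363137

0.3631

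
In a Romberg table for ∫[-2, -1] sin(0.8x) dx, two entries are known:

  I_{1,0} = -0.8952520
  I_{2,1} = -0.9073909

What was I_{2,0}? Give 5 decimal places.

From I_{2,1} = (4·I_{2,0} − I_{1,0})/3, solve for I_{2,0}:
4·I_{2,0} = 3·(-0.9073909) + (-0.8952520) = -3.6174247
I_{2,0} = -0.9043562

-0.90436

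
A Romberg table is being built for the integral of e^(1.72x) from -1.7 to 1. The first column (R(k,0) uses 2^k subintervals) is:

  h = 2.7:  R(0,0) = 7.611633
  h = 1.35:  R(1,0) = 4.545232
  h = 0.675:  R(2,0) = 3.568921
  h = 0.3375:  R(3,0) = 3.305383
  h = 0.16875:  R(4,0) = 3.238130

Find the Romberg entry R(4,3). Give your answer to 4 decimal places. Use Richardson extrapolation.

Richardson extrapolation on the trapezoidal column (denominator 4−1=3):
R(2,1) = 3.568921 + (3.568921 − 4.545232)/3 = 3.243484
R(3,1) = (4·3.305383 − 3.568921) / 3 = 3.217537
R(4,1) = 3.238130 + (3.238130 − 3.305383)/3 = 3.215712
R(3,2) = (16·3.217537 − 3.243484) / 15 = 3.215807
R(4,2) = 3.215712 + (3.215712 − 3.217537)/15 = 3.215590
R(4,3) = 3.215590 + (3.215590 − 3.215807)/63 = 3.215587
(Column j=1 coincides with Simpson's rule on the same nodes.)

3.2156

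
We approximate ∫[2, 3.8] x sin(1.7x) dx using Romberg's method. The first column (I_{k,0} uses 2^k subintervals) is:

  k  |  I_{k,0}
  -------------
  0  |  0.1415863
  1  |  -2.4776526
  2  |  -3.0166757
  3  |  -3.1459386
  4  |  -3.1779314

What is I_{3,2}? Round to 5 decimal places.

Richardson extrapolation on the trapezoidal column (denominator 4−1=3):
I_{2,1} = (4·(-3.0166757) − (-2.4776526)) / 3 = -3.1963501
I_{3,1} = -3.1459386 + (-3.1459386 − (-3.0166757))/3 = -3.1890262
I_{3,2} = -3.1890262 + (-3.1890262 − (-3.1963501))/15 = -3.1885379
(Column j=1 coincides with Simpson's rule on the same nodes.)

-3.18854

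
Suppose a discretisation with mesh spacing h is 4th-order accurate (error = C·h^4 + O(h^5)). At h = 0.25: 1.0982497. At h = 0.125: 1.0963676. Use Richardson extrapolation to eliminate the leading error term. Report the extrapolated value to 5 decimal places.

1.09624

The leading error scales as h^4; refining by a factor of 2 reduces it by 2^4 = 16.
Extrapolated value = (16·A(h/2) − A(h)) / (16 − 1)
= (16·1.0963676 − 1.0982497) / 15
= 16.4436319 / 15 = 1.0962421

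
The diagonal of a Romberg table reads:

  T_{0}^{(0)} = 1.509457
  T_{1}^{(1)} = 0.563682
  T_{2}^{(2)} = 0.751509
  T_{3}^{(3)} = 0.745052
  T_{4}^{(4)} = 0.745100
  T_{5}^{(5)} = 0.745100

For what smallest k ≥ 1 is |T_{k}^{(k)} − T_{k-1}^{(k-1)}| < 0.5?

|T_{1}^{(1)} − T_{0}^{(0)}| = 0.945775 ≥ 0.5
|T_{2}^{(2)} − T_{1}^{(1)}| = 0.187827 < 0.5

k = 2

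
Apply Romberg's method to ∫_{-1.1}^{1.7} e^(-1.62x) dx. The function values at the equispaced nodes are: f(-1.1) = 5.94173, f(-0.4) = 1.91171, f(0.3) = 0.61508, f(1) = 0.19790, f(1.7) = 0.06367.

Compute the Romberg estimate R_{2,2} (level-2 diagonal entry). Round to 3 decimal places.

R_{0,0} (trapezoid, 1 panel, h=2.8000): 8.40756
R_{1,0} (trapezoid, 2 panels, h=1.4000): 5.06489
R_{2,0} (trapezoid, 4 panels, h=0.7000): 4.00917
R_{1,1} = 5.06489 + (5.06489 − 8.40756)/3 = 3.95067
R_{2,1} = 4.00917 + (4.00917 − 5.06489)/3 = 3.65726
R_{2,2} = 3.65726 + (3.65726 − 3.95067)/15 = 3.63770

3.638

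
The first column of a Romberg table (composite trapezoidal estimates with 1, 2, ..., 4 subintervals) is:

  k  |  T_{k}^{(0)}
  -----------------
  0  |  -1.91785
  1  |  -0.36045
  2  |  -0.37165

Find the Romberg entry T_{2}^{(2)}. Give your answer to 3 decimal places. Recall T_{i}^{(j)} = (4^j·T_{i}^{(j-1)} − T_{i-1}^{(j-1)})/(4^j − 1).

T_{1}^{(1)} = (4·(-0.36045) − (-1.91785)) / 3 = 0.15868
T_{2}^{(1)} = (4·(-0.37165) − (-0.36045)) / 3 = -0.37538
T_{2}^{(2)} = -0.37538 + (-0.37538 − 0.15868)/15 = -0.41098

-0.411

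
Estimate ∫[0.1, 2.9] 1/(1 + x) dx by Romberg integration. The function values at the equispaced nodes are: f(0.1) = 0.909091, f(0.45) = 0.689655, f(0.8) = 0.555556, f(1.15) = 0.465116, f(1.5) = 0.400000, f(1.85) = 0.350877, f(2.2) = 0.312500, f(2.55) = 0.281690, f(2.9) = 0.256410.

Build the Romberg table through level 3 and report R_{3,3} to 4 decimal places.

R_{0,0} (trapezoid, 1 panel, h=2.8000): 1.631701
R_{1,0} (trapezoid, 2 panels, h=1.4000): 1.375851
R_{2,0} (trapezoid, 4 panels, h=0.7000): 1.295565
R_{3,0} (trapezoid, 8 panels, h=0.3500): 1.273351
R_{1,1} = 1.375851 + (1.375851 − 1.631701)/3 = 1.290568
R_{2,1} = 1.295565 + (1.295565 − 1.375851)/3 = 1.268803
R_{3,1} = 1.273351 + (1.273351 − 1.295565)/3 = 1.265946
R_{2,2} = 1.268803 + (1.268803 − 1.290568)/15 = 1.267352
R_{3,2} = 1.265946 + (1.265946 − 1.268803)/15 = 1.265756
R_{3,3} = 1.265756 + (1.265756 − 1.267352)/63 = 1.265731

1.2657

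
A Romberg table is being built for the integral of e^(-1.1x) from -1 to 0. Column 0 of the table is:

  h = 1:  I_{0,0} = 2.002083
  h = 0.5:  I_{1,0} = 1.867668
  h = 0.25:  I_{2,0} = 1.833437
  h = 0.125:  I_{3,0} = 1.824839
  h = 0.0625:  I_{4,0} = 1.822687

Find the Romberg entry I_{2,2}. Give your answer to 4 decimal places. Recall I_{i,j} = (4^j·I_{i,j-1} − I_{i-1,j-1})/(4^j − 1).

I_{1,1} = (4·1.867668 − 2.002083) / 3 = 1.822863
I_{2,1} = (4·1.833437 − 1.867668) / 3 = 1.822027
I_{2,2} = (16·1.822027 − 1.822863) / 15 = 1.821971

1.8220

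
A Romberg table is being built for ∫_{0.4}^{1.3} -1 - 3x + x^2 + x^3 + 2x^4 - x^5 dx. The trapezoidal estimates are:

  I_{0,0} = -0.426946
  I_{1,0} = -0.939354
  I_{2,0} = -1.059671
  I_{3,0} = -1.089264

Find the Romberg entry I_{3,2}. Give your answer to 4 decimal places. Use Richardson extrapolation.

-1.0991

I_{2,1} = (4·(-1.059671) − (-0.939354)) / 3 = -1.099777
I_{3,1} = -1.089264 + (-1.089264 − (-1.059671))/3 = -1.099128
I_{3,2} = -1.099128 + (-1.099128 − (-1.099777))/15 = -1.099085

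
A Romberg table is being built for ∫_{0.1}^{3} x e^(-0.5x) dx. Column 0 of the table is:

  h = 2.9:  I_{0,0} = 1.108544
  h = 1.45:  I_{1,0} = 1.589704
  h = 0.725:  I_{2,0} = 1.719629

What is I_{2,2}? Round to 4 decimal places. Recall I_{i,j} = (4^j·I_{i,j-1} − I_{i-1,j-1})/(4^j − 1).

Richardson extrapolation on the trapezoidal column (denominator 4−1=3):
I_{1,1} = 1.589704 + (1.589704 − 1.108544)/3 = 1.750091
I_{2,1} = (4·1.719629 − 1.589704) / 3 = 1.762937
I_{2,2} = 1.762937 + (1.762937 − 1.750091)/15 = 1.763793

1.7638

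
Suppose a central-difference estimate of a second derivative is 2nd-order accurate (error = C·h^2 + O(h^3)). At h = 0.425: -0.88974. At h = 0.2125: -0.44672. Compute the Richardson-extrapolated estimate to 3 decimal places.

-0.299

The leading error scales as h^2; refining by a factor of 2 reduces it by 2^2 = 4.
Extrapolated value = (4·A(h/2) − A(h)) / (4 − 1)
= (4·(-0.44672) − (-0.88974)) / 3
= -0.89714 / 3 = -0.29905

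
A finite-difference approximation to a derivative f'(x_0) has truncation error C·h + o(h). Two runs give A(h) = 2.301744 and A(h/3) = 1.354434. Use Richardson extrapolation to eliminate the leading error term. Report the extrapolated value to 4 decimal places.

0.8808

Extrapolated value = (3·A(h/3) − A(h)) / (3 − 1)
= (3·1.354434 − 2.301744) / 2
= 1.761558 / 2 = 0.880779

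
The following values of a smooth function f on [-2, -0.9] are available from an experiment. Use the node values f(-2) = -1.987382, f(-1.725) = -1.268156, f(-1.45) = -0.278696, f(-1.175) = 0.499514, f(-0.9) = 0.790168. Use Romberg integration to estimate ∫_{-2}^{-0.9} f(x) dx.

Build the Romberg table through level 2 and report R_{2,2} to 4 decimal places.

R_{0,0} (trapezoid, 1 panel, h=1.1000): -0.658468
R_{1,0} (trapezoid, 2 panels, h=0.5500): -0.482517
R_{2,0} (trapezoid, 4 panels, h=0.2750): -0.452635
R_{1,1} = -0.482517 + (-0.482517 − (-0.658468))/3 = -0.423867
R_{2,1} = -0.452635 + (-0.452635 − (-0.482517))/3 = -0.442674
R_{2,2} = -0.442674 + (-0.442674 − (-0.423867))/15 = -0.443928

-0.4439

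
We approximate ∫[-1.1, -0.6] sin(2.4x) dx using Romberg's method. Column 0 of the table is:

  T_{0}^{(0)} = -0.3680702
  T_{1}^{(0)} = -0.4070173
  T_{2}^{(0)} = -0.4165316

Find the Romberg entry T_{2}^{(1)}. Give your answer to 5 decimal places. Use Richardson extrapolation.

T_{2}^{(1)} = -0.4165316 + (-0.4165316 − (-0.4070173))/3 = -0.4197030

-0.41970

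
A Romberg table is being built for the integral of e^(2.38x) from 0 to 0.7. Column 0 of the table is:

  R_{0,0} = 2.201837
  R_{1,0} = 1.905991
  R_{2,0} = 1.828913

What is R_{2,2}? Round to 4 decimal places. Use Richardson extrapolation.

R_{1,1} = 1.905991 + (1.905991 − 2.201837)/3 = 1.807376
R_{2,1} = 1.828913 + (1.828913 − 1.905991)/3 = 1.803220
R_{2,2} = 1.803220 + (1.803220 − 1.807376)/15 = 1.802943

1.8029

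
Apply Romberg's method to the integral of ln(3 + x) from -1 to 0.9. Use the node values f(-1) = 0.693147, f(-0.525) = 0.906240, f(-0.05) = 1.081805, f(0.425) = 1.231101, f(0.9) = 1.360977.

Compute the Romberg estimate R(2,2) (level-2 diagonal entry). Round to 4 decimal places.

R(0,0) (trapezoid, 1 panel, h=1.9000): 1.951418
R(1,0) (trapezoid, 2 panels, h=0.9500): 2.003424
R(2,0) (trapezoid, 4 panels, h=0.4750): 2.016949
R(1,1) = 2.003424 + (2.003424 − 1.951418)/3 = 2.020759
R(2,1) = 2.016949 + (2.016949 − 2.003424)/3 = 2.021457
R(2,2) = 2.021457 + (2.021457 − 2.020759)/15 = 2.021504

2.0215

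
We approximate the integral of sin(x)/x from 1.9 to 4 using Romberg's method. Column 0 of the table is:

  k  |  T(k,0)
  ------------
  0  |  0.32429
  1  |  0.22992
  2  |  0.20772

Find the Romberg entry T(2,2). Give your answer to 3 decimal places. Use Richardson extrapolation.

0.200

T(1,1) = (4·0.22992 − 0.32429) / 3 = 0.19846
T(2,1) = (4·0.20772 − 0.22992) / 3 = 0.20032
T(2,2) = 0.20032 + (0.20032 − 0.19846)/15 = 0.20044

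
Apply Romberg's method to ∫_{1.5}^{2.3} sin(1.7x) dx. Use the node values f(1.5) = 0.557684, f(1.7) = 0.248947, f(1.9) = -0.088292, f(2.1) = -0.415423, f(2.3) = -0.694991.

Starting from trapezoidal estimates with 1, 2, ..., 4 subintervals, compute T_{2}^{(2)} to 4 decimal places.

-0.0653

T_{0}^{(0)} (trapezoid, 1 panel, h=0.8000): -0.054923
T_{1}^{(0)} (trapezoid, 2 panels, h=0.4000): -0.062778
T_{2}^{(0)} (trapezoid, 4 panels, h=0.2000): -0.064684
T_{1}^{(1)} = -0.062778 + (-0.062778 − (-0.054923))/3 = -0.065396
T_{2}^{(1)} = -0.064684 + (-0.064684 − (-0.062778))/3 = -0.065319
T_{2}^{(2)} = -0.065319 + (-0.065319 − (-0.065396))/15 = -0.065314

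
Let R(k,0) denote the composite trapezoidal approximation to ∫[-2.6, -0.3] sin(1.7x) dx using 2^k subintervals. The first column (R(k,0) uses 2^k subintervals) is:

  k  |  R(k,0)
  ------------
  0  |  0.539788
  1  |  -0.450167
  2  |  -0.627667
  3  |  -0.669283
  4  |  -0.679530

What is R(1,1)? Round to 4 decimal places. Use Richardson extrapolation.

Richardson extrapolation on the trapezoidal column (denominator 4−1=3):
R(1,1) = (4·(-0.450167) − 0.539788) / 3 = -0.780152
(Column j=1 coincides with Simpson's rule on the same nodes.)

-0.7802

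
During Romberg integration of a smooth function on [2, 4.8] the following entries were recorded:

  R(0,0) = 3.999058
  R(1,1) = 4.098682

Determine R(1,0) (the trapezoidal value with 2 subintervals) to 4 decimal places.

4.0738

From R(1,1) = (4·R(1,0) − R(0,0))/3, solve for R(1,0):
4·R(1,0) = 3·4.098682 + 3.999058 = 16.295104
R(1,0) = 4.073776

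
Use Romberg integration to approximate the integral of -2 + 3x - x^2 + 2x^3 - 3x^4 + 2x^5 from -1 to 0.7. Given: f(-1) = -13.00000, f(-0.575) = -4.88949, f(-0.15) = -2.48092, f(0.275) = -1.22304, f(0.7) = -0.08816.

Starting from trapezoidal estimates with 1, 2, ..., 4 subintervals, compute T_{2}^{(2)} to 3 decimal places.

-5.988

T_{0}^{(0)} (trapezoid, 1 panel, h=1.7000): -11.12494
T_{1}^{(0)} (trapezoid, 2 panels, h=0.8500): -7.67125
T_{2}^{(0)} (trapezoid, 4 panels, h=0.4250): -6.43345
T_{1}^{(1)} = -7.67125 + (-7.67125 − (-11.12494))/3 = -6.52002
T_{2}^{(1)} = -6.43345 + (-6.43345 − (-7.67125))/3 = -6.02085
T_{2}^{(2)} = -6.02085 + (-6.02085 − (-6.52002))/15 = -5.98757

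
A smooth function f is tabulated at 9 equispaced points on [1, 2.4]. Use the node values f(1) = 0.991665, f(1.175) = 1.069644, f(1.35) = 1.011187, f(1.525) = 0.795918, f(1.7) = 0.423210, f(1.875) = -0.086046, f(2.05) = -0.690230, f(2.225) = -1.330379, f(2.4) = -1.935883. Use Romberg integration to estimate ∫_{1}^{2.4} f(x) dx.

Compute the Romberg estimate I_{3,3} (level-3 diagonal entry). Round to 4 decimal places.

0.1364

I_{0,0} (trapezoid, 1 panel, h=1.4000): -0.660953
I_{1,0} (trapezoid, 2 panels, h=0.7000): -0.034229
I_{2,0} (trapezoid, 4 panels, h=0.3500): 0.095220
I_{3,0} (trapezoid, 8 panels, h=0.1750): 0.126209
I_{1,1} = -0.034229 + (-0.034229 − (-0.660953))/3 = 0.174679
I_{2,1} = 0.095220 + (0.095220 − (-0.034229))/3 = 0.138370
I_{3,1} = 0.126209 + (0.126209 − 0.095220)/3 = 0.136539
I_{2,2} = 0.138370 + (0.138370 − 0.174679)/15 = 0.135949
I_{3,2} = 0.136539 + (0.136539 − 0.138370)/15 = 0.136417
I_{3,3} = 0.136417 + (0.136417 − 0.135949)/63 = 0.136424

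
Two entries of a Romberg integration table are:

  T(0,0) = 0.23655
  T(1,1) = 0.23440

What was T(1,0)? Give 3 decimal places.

0.235

From T(1,1) = (4·T(1,0) − T(0,0))/3, solve for T(1,0):
4·T(1,0) = 3·0.23440 + 0.23655 = 0.93975
T(1,0) = 0.23494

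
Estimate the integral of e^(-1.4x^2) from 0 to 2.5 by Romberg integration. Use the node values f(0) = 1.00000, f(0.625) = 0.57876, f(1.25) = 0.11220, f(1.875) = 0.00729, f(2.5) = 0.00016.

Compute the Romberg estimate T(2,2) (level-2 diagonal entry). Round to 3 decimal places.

T(0,0) (trapezoid, 1 panel, h=2.5000): 1.25020
T(1,0) (trapezoid, 2 panels, h=1.2500): 0.76535
T(2,0) (trapezoid, 4 panels, h=0.6250): 0.74896
T(1,1) = 0.76535 + (0.76535 − 1.25020)/3 = 0.60373
T(2,1) = 0.74896 + (0.74896 − 0.76535)/3 = 0.74350
T(2,2) = 0.74350 + (0.74350 − 0.60373)/15 = 0.75282

0.753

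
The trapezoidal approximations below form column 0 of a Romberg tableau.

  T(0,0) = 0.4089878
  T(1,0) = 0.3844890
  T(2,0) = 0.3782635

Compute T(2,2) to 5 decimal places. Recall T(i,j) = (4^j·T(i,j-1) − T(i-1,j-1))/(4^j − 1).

0.37618

Richardson extrapolation on the trapezoidal column (denominator 4−1=3):
T(1,1) = 0.3844890 + (0.3844890 − 0.4089878)/3 = 0.3763227
T(2,1) = 0.3782635 + (0.3782635 − 0.3844890)/3 = 0.3761883
T(2,2) = 0.3761883 + (0.3761883 − 0.3763227)/15 = 0.3761793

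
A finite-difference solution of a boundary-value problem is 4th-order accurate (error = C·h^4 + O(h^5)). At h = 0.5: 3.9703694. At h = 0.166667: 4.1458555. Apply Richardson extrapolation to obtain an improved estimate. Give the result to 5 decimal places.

Extrapolated value = (81·A(h/3) − A(h)) / (81 − 1)
= (81·4.1458555 − 3.9703694) / 80
= 331.8439261 / 80 = 4.1480491

4.14805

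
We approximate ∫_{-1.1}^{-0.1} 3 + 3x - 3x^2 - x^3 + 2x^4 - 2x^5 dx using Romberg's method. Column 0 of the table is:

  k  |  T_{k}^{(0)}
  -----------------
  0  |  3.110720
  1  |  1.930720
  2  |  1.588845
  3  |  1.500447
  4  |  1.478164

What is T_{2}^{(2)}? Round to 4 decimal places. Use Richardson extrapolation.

Richardson extrapolation on the trapezoidal column (denominator 4−1=3):
T_{1}^{(1)} = 1.930720 + (1.930720 − 3.110720)/3 = 1.537387
T_{2}^{(1)} = 1.588845 + (1.588845 − 1.930720)/3 = 1.474887
T_{2}^{(2)} = (16·1.474887 − 1.537387) / 15 = 1.470720

1.4707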